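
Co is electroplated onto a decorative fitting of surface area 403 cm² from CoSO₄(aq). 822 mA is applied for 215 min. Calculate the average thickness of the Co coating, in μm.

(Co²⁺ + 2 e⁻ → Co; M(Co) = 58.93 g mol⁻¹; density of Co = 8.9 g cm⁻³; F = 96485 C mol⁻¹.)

Q = I·t = 0.8220 × 12900 = 10600 C; n(e⁻) = 0.1099 mol.
n(Co) = n(e⁻)/2 = 0.05495 mol, so m = 0.05495 × 58.93 = 3.238 g.
Volume = m/ρ = 3.238 / 8.9 = 0.3638 cm³.
Thickness = V/A = 0.3638 / 403 = 9.03 × 10⁻⁴ cm = 9.03 μm.

9.03 μm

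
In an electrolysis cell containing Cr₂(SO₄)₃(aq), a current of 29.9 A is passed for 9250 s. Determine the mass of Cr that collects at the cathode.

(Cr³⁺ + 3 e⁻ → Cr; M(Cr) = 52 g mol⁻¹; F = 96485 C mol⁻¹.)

49.7 g

Q = I·t = 29.90 A × 9250.0 s = 276600 C.
n(e⁻) = Q/F = 276600 / 96485 = 2.867 mol.
Cr³⁺ + 3 e⁻ → Cr, so n(Cr) = n(e⁻)/3 = 0.9555 mol.
m = n·M = 0.9555 × 52 = 49.7 g.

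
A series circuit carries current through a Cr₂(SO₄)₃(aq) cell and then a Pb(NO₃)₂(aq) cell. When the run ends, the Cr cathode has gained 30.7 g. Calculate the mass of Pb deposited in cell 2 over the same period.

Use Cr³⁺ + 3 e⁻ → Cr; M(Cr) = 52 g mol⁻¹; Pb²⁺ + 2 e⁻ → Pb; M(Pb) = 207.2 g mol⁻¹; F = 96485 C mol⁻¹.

n(Cr) = 30.7 / 52 = 0.5904 mol.
Since Cr³⁺ + 3 e⁻ → Cr, n(e⁻) passed = 3 × 0.5904 = 1.771 mol.
Cells in series carry the same charge, so the same 1.771 mol of electrons passes through cell 2.
Pb²⁺ + 2 e⁻ → Pb, so n(Pb) = 1.771 / 2 = 0.8856 mol.
m(Pb) = 0.8856 × 207.2 = 183 g.

183 g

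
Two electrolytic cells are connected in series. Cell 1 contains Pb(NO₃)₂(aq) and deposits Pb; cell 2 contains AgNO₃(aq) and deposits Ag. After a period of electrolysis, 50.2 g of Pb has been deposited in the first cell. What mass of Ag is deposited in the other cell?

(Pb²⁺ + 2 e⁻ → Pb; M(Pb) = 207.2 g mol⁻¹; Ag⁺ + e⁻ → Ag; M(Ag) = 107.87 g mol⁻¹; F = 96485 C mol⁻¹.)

n(Pb) = 50.2 / 207.2 = 0.2423 mol.
Since Pb²⁺ + 2 e⁻ → Pb, n(e⁻) passed = 2 × 0.2423 = 0.4846 mol.
Cells in series carry the same charge, so the same 0.4846 mol of electrons passes through cell 2.
Ag⁺ + e⁻ → Ag, so n(Ag) = 0.4846 / 1 = 0.4846 mol.
m(Ag) = 0.4846 × 107.87 = 52.3 g.

52.3 g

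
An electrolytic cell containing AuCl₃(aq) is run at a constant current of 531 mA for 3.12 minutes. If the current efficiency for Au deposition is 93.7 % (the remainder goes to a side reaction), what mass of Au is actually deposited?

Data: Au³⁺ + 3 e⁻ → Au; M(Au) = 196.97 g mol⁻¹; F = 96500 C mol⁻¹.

Q = I·t = 0.5310 × 187.20 = 99.40 C.
n(e⁻) = 99.40/96500 = 0.001030 mol; theoretically n(Au) = 0.001030/3 = 0.0003434 mol, m_theo = 0.06763 g.
At 93.7 % efficiency, m_actual = 0.937 × 0.06763 = 0.0634 g.

0.0634 g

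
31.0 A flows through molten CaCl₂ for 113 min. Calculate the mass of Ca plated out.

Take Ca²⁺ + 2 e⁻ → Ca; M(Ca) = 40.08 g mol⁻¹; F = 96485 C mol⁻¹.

Q = I·t = 31.00 A × 6780.0 s = 210200 C.
n(e⁻) = Q/F = 210200 / 96485 = 2.178 mol.
Ca²⁺ + 2 e⁻ → Ca, so n(Ca) = n(e⁻)/2 = 1.089 mol.
m = n·M = 1.089 × 40.08 = 43.7 g.

43.7 g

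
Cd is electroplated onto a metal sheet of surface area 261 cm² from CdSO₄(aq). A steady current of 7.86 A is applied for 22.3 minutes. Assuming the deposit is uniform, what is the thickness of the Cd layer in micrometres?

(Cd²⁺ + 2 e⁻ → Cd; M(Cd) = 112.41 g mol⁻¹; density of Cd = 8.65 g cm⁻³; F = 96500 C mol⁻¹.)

Q = I·t = 7.860 × 1338.0 = 10520 C; n(e⁻) = 0.1090 mol.
n(Cd) = n(e⁻)/2 = 0.05449 mol, so m = 0.05449 × 112.41 = 6.125 g.
Volume = m/ρ = 6.125 / 8.65 = 0.7081 cm³.
Thickness = V/A = 0.7081 / 261 = 0.00271 cm = 27.1 μm.

27.1 μm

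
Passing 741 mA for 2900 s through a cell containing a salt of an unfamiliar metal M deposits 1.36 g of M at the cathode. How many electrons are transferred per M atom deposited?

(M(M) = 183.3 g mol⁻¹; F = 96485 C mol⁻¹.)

Q = I·t = 0.7410 A × 2900.0 s = 2149 C, so n(e⁻) = 2149/96485 = 0.02227 mol.
n(M) deposited = 1.36 / 183.3 = 0.007420 mol.
Electrons per atom = n(e⁻)/n(M) = 0.02227 / 0.007420 = 3.00 ≈ 3, so the ion is M³⁺.

3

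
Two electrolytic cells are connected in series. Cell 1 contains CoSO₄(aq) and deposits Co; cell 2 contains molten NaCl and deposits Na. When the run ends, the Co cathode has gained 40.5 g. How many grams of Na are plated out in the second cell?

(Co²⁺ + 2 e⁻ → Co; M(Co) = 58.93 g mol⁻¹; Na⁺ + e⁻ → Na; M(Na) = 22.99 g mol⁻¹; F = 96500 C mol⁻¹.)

31.6 g

n(Co) = 40.5 / 58.93 = 0.6873 mol.
Since Co²⁺ + 2 e⁻ → Co, n(e⁻) passed = 2 × 0.6873 = 1.375 mol.
Cells in series carry the same charge, so the same 1.375 mol of electrons passes through cell 2.
Na⁺ + e⁻ → Na, so n(Na) = 1.375 / 1 = 1.375 mol.
m(Na) = 1.375 × 22.99 = 31.6 g.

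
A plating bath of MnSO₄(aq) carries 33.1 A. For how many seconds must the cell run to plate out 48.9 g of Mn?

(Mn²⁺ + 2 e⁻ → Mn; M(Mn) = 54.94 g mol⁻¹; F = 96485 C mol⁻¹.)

5190 s

n(Mn) = m/M = 48.9 / 54.94 = 0.8901 mol.
Each Mn atom requires 2 electrons, so n(e⁻) = 2 × 0.8901 = 1.780 mol.
Q = n(e⁻)·F = 1.780 × 96485 = 171800 C.
t = Q/I = 171800 / 33.10 A = 5189 s.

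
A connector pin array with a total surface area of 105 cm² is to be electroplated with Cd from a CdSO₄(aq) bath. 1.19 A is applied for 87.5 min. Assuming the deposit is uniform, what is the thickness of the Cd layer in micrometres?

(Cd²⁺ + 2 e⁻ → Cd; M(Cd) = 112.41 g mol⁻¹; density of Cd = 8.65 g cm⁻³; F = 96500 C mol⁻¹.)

40.1 μm

Q = I·t = 1.190 × 5250.0 = 6248 C; n(e⁻) = 0.06474 mol.
n(Cd) = n(e⁻)/2 = 0.03237 mol, so m = 0.03237 × 112.41 = 3.639 g.
Volume = m/ρ = 3.639 / 8.65 = 0.4207 cm³.
Thickness = V/A = 0.4207 / 105 = 0.00401 cm = 40.1 μm.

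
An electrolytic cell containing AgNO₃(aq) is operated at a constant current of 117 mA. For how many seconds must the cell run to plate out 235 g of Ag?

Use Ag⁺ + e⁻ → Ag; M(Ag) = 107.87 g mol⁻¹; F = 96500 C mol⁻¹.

n(Ag) = m/M = 235 / 107.87 = 2.179 mol.
Each Ag atom requires 1 electron, so n(e⁻) = 1 × 2.179 = 2.179 mol.
Q = n(e⁻)·F = 2.179 × 96500 = 210200 C.
t = Q/I = 210200 / 0.1170 A = 1797000 s.

1.80 × 10⁶ s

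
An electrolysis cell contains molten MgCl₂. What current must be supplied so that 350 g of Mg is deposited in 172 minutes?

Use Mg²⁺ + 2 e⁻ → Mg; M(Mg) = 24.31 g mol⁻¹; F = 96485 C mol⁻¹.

269 A

n(Mg) = 350 / 24.31 = 14.40 mol.
n(e⁻) = 2 × 14.40 = 28.79 mol.
Q = n(e⁻)·F = 28.79 × 96485 = 2778000 C.
I = Q/t = 2778000 / 10320 s = 269 A.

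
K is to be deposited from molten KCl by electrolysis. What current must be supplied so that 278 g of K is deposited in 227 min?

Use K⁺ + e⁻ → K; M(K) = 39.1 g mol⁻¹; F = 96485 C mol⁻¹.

n(K) = 278 / 39.1 = 7.110 mol.
n(e⁻) = 1 × 7.110 = 7.110 mol.
Q = n(e⁻)·F = 7.110 × 96485 = 686000 C.
I = Q/t = 686000 / 13620 s = 50.4 A.

50.4 A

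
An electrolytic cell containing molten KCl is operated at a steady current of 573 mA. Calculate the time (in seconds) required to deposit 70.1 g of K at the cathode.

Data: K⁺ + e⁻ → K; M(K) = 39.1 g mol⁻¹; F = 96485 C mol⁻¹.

n(K) = m/M = 70.1 / 39.1 = 1.793 mol.
Each K atom requires 1 electron, so n(e⁻) = 1 × 1.793 = 1.793 mol.
Q = n(e⁻)·F = 1.793 × 96485 = 173000 C.
t = Q/I = 173000 / 0.5730 A = 301900 s.

3.02 × 10⁵ s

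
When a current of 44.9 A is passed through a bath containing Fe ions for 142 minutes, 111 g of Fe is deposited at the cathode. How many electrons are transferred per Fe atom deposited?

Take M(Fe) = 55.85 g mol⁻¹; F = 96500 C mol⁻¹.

Q = I·t = 44.90 A × 8520.0 s = 382500 C, so n(e⁻) = 382500/96500 = 3.964 mol.
n(Fe) deposited = 111 / 55.85 = 1.987 mol.
Electrons per atom = n(e⁻)/n(Fe) = 3.964 / 1.987 = 1.99 ≈ 2, so the ion is Fe²⁺.

2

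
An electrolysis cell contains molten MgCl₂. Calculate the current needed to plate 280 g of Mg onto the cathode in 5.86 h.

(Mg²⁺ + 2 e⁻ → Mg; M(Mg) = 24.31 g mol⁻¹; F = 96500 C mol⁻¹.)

105 A

n(Mg) = 280 / 24.31 = 11.52 mol.
n(e⁻) = 2 × 11.52 = 23.04 mol.
Q = n(e⁻)·F = 23.04 × 96500 = 2223000 C.
I = Q/t = 2223000 / 21096 s = 105 A.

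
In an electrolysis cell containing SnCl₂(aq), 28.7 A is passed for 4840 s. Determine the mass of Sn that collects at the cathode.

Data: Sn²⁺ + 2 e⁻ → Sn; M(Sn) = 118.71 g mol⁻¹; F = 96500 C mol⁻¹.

Q = I·t = 28.70 A × 4840.0 s = 138900 C.
n(e⁻) = Q/F = 138900 / 96500 = 1.439 mol.
Sn²⁺ + 2 e⁻ → Sn, so n(Sn) = n(e⁻)/2 = 0.7197 mol.
m = n·M = 0.7197 × 118.71 = 85.4 g.

85.4 g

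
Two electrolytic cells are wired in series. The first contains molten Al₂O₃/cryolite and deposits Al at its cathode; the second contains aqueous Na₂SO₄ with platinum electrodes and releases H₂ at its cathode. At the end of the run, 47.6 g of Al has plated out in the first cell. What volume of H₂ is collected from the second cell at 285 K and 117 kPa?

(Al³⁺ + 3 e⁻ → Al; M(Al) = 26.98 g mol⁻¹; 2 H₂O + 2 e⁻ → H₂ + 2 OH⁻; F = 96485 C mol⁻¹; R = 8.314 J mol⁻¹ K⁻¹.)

53.6 L

n(Al) = 47.6 / 26.98 = 1.764 mol, so n(e⁻) = 3 × 1.764 = 5.293 mol.
The cells are in series, so the same 5.293 mol of electrons passes through the second cell.
2 H₂O + 2 e⁻ → H₂ + 2 OH⁻ — 2 mol e⁻ per mol H₂, so n(H₂) = 5.293/2 = 2.646 mol.
V = nRT/P = (2.646 × 8.314 × 285) / (117 × 10³) = 0.0536 m³ = 53.6 L.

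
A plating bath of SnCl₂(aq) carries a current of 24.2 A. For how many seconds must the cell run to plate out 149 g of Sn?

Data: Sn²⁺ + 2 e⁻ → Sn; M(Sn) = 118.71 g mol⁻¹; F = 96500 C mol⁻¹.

10000 s

n(Sn) = m/M = 149 / 118.71 = 1.255 mol.
Each Sn atom requires 2 electrons, so n(e⁻) = 2 × 1.255 = 2.510 mol.
Q = n(e⁻)·F = 2.510 × 96500 = 242200 C.
t = Q/I = 242200 / 24.20 A = 10010 s.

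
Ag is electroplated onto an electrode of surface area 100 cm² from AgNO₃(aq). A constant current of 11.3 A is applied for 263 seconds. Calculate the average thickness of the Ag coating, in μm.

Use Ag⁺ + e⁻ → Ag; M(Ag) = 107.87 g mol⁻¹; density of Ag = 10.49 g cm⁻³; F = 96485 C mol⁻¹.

31.7 μm

Q = I·t = 11.30 × 263.00 = 2972 C; n(e⁻) = 0.03080 mol.
n(Ag) = n(e⁻)/1 = 0.03080 mol, so m = 0.03080 × 107.87 = 3.323 g.
Volume = m/ρ = 3.323 / 10.49 = 0.3167 cm³.
Thickness = V/A = 0.3167 / 100 = 0.00317 cm = 31.7 μm.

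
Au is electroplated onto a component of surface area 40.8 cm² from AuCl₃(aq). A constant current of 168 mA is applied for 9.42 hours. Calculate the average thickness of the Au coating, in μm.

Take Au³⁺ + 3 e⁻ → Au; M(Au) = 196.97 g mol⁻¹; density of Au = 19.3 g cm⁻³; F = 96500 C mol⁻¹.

Q = I·t = 0.1680 × 33912 = 5697 C; n(e⁻) = 0.05904 mol.
n(Au) = n(e⁻)/3 = 0.01968 mol, so m = 0.01968 × 196.97 = 3.876 g.
Volume = m/ρ = 3.876 / 19.3 = 0.2008 cm³.
Thickness = V/A = 0.2008 / 40.8 = 0.00492 cm = 49.2 μm.

49.2 μm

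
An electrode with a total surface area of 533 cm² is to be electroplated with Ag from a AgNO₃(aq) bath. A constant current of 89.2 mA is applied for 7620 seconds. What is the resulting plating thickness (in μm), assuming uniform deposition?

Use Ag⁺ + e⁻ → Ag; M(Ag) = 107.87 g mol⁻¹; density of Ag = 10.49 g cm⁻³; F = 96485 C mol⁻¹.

Q = I·t = 0.08920 × 7620.0 = 679.7 C; n(e⁻) = 0.007045 mol.
n(Ag) = n(e⁻)/1 = 0.007045 mol, so m = 0.007045 × 107.87 = 0.7599 g.
Volume = m/ρ = 0.7599 / 10.49 = 0.07244 cm³.
Thickness = V/A = 0.07244 / 533 = 1.36 × 10⁻⁴ cm = 1.36 μm.

1.36 μm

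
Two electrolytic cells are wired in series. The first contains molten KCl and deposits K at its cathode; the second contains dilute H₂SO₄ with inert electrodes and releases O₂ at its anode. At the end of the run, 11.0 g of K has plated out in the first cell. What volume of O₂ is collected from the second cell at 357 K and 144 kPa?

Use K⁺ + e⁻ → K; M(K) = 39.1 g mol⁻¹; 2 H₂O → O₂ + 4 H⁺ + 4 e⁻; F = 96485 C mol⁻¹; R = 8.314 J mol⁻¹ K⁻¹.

n(K) = 11.0 / 39.1 = 0.2813 mol, so n(e⁻) = 1 × 0.2813 = 0.2813 mol.
The cells are in series, so the same 0.2813 mol of electrons passes through the second cell.
2 H₂O → O₂ + 4 H⁺ + 4 e⁻ — 4 mol e⁻ per mol O₂, so n(O₂) = 0.2813/4 = 0.07033 mol.
V = nRT/P = (0.07033 × 8.314 × 357) / (144 × 10³) = 0.00145 m³ = 1.45 L.

1.45 L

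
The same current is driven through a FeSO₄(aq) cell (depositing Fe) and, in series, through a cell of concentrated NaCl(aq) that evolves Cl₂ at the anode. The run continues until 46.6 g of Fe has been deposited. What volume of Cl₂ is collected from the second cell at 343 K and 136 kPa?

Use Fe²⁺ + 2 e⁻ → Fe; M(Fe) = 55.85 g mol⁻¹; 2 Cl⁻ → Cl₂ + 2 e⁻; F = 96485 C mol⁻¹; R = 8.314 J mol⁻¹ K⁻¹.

n(Fe) = 46.6 / 55.85 = 0.8344 mol, so n(e⁻) = 2 × 0.8344 = 1.669 mol.
The cells are in series, so the same 1.669 mol of electrons passes through the second cell.
2 Cl⁻ → Cl₂ + 2 e⁻ — 2 mol e⁻ per mol Cl₂, so n(Cl₂) = 1.669/2 = 0.8344 mol.
V = nRT/P = (0.8344 × 8.314 × 343) / (136 × 10³) = 0.0175 m³ = 17.5 L.

17.5 L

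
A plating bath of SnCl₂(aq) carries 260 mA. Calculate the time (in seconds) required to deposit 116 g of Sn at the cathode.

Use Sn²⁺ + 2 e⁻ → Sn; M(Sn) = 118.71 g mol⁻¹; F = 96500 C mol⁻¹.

7.25 × 10⁵ s

n(Sn) = m/M = 116 / 118.71 = 0.9772 mol.
Each Sn atom requires 2 electrons, so n(e⁻) = 2 × 0.9772 = 1.954 mol.
Q = n(e⁻)·F = 1.954 × 96500 = 188600 C.
t = Q/I = 188600 / 0.2600 A = 725400 s.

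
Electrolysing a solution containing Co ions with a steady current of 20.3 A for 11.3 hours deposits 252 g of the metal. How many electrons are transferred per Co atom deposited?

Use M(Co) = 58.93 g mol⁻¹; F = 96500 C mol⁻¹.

2

Q = I·t = 20.30 A × 40680 s = 825800 C, so n(e⁻) = 825800/96500 = 8.558 mol.
n(Co) deposited = 252 / 58.93 = 4.276 mol.
Electrons per atom = n(e⁻)/n(Co) = 8.558 / 4.276 = 2.00 ≈ 2, so the ion is Co²⁺.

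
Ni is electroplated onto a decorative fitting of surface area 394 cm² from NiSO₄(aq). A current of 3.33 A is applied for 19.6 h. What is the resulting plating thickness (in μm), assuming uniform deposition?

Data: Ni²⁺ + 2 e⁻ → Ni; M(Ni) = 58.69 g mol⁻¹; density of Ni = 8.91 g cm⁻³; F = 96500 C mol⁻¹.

Q = I·t = 3.330 × 70560 = 235000 C; n(e⁻) = 2.435 mol.
n(Ni) = n(e⁻)/2 = 1.217 mol, so m = 1.217 × 58.69 = 71.45 g.
Volume = m/ρ = 71.45 / 8.91 = 8.019 cm³.
Thickness = V/A = 8.019 / 394 = 0.0204 cm = 204 μm.

204 μm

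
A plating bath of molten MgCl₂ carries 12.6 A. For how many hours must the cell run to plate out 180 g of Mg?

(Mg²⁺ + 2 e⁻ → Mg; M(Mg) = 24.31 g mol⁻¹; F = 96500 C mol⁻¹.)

31.5 h

n(Mg) = m/M = 180 / 24.31 = 7.404 mol.
Each Mg atom requires 2 electrons, so n(e⁻) = 2 × 7.404 = 14.81 mol.
Q = n(e⁻)·F = 14.81 × 96500 = 1429000 C.
t = Q/I = 1429000 / 12.60 A = 113400 s = 31.5 h.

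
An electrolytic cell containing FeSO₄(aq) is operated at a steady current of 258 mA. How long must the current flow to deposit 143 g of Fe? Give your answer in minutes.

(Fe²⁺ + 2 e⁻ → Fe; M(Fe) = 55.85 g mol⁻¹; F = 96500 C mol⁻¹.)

n(Fe) = m/M = 143 / 55.85 = 2.560 mol.
Each Fe atom requires 2 electrons, so n(e⁻) = 2 × 2.560 = 5.121 mol.
Q = n(e⁻)·F = 5.121 × 96500 = 494200 C.
t = Q/I = 494200 / 0.2580 A = 1915000 s = 31900 min.

31900 min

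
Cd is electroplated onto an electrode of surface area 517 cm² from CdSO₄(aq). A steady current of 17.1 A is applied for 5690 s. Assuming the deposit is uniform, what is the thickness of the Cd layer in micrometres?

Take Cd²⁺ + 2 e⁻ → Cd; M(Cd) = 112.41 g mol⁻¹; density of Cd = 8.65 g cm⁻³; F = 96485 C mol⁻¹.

127 μm

Q = I·t = 17.10 × 5690.0 = 97300 C; n(e⁻) = 1.008 mol.
n(Cd) = n(e⁻)/2 = 0.5042 mol, so m = 0.5042 × 112.41 = 56.68 g.
Volume = m/ρ = 56.68 / 8.65 = 6.553 cm³.
Thickness = V/A = 6.553 / 517 = 0.0127 cm = 127 μm.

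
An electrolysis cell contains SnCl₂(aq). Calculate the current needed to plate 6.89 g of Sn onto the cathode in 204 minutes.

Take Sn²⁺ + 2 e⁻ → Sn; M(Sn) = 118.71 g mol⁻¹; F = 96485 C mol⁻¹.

n(Sn) = 6.89 / 118.71 = 0.05804 mol.
n(e⁻) = 2 × 0.05804 = 0.1161 mol.
Q = n(e⁻)·F = 0.1161 × 96485 = 11200 C.
I = Q/t = 11200 / 12240 s = 0.915 A.

0.915 A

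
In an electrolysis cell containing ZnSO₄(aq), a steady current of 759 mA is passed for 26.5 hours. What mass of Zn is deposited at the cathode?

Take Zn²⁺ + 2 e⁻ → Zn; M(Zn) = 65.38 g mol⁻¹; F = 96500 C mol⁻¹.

24.5 g

Q = I·t = 0.7590 A × 95400 s = 72410 C.
n(e⁻) = Q/F = 72410 / 96500 = 0.7503 mol.
Zn²⁺ + 2 e⁻ → Zn, so n(Zn) = n(e⁻)/2 = 0.3752 mol.
m = n·M = 0.3752 × 65.38 = 24.5 g.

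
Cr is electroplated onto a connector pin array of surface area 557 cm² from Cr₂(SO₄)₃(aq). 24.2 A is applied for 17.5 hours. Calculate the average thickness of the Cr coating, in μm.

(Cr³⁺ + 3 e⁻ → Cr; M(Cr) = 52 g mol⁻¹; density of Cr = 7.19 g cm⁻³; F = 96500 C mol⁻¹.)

Q = I·t = 24.20 × 63000 = 1525000 C; n(e⁻) = 15.80 mol.
n(Cr) = n(e⁻)/3 = 5.266 mol, so m = 5.266 × 52 = 273.8 g.
Volume = m/ρ = 273.8 / 7.19 = 38.09 cm³.
Thickness = V/A = 38.09 / 557 = 0.0684 cm = 684 μm.

684 μm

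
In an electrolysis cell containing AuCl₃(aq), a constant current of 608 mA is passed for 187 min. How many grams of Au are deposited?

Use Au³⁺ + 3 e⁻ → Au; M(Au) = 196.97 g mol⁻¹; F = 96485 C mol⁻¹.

Q = I·t = 0.6080 A × 11220 s = 6822 C.
n(e⁻) = Q/F = 6822 / 96485 = 0.07070 mol.
Au³⁺ + 3 e⁻ → Au, so n(Au) = n(e⁻)/3 = 0.02357 mol.
m = n·M = 0.02357 × 196.97 = 4.64 g.

4.64 g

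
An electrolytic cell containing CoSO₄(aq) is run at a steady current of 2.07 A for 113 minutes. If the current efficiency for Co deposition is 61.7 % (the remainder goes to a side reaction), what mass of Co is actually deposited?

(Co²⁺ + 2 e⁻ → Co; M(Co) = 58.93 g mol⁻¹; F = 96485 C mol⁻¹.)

Q = I·t = 2.070 × 6780.0 = 14030 C.
n(e⁻) = 14030/96485 = 0.1455 mol; theoretically n(Co) = 0.1455/2 = 0.07273 mol, m_theo = 4.286 g.
At 61.7 % efficiency, m_actual = 0.617 × 4.286 = 2.64 g.

2.64 g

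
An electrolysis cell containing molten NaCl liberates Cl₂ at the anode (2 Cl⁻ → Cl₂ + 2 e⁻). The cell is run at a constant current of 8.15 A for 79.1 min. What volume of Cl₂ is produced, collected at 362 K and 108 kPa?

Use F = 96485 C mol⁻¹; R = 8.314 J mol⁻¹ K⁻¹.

5.59 L

Q = I·t = 8.150 A × 4746.0 s = 38680 C.
n(e⁻) = Q/F = 38680 / 96485 = 0.4009 mol.
2 electrons are transferred per Cl₂ molecule, so n(Cl₂) = 0.4009 / 2 = 0.2004 mol.
V = nRT/P = (0.2004 × 8.314 × 362) / (108 × 10³ Pa) = 0.00559 m³ = 5.59 L.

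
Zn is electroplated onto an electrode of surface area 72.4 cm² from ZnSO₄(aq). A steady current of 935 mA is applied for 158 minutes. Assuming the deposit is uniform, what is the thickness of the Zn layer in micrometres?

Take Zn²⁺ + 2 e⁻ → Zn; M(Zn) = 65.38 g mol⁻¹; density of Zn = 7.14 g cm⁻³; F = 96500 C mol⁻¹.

Q = I·t = 0.9350 × 9480.0 = 8864 C; n(e⁻) = 0.09185 mol.
n(Zn) = n(e⁻)/2 = 0.04593 mol, so m = 0.04593 × 65.38 = 3.003 g.
Volume = m/ρ = 3.003 / 7.14 = 0.4205 cm³.
Thickness = V/A = 0.4205 / 72.4 = 0.00581 cm = 58.1 μm.

58.1 μm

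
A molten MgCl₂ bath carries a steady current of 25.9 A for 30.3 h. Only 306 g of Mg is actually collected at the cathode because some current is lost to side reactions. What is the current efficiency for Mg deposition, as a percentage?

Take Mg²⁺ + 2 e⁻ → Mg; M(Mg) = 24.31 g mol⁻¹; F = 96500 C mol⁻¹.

86.0 %

Q = I·t = 25.90 × 109080 = 2825000 C; n(e⁻) = 2825000/96500 = 29.28 mol.
Theoretical n(Mg) = n(e⁻)/2 = 14.64 mol, i.e. m_theo = 14.64 × 24.31 = 355.9 g.
Efficiency = m_actual / m_theo = 306 / 355.9 = 86.0 %.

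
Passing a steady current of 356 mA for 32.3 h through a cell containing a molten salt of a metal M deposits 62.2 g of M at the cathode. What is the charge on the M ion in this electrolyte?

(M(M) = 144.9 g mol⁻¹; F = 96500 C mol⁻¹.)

+1

Q = I·t = 0.3560 A × 116280 s = 41400 C, so n(e⁻) = 41400/96500 = 0.4290 mol.
n(M) deposited = 62.2 / 144.9 = 0.4293 mol.
Electrons per atom = n(e⁻)/n(M) = 0.4290 / 0.4293 = 0.999 ≈ 1, so the ion is M⁺.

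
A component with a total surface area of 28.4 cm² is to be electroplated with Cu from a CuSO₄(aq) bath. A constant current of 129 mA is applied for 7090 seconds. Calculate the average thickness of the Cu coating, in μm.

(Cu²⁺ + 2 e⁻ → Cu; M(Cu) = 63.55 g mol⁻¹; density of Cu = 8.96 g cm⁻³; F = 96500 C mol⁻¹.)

Q = I·t = 0.1290 × 7090.0 = 914.6 C; n(e⁻) = 0.009478 mol.
n(Cu) = n(e⁻)/2 = 0.004739 mol, so m = 0.004739 × 63.55 = 0.3012 g.
Volume = m/ρ = 0.3012 / 8.96 = 0.03361 cm³.
Thickness = V/A = 0.03361 / 28.4 = 0.00118 cm = 11.8 μm.

11.8 μm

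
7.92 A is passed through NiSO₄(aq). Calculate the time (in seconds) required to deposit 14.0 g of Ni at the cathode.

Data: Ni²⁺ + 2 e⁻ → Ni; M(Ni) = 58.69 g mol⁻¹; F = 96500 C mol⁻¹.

5810 s

n(Ni) = m/M = 14.0 / 58.69 = 0.2385 mol.
Each Ni atom requires 2 electrons, so n(e⁻) = 2 × 0.2385 = 0.4771 mol.
Q = n(e⁻)·F = 0.4771 × 96500 = 46040 C.
t = Q/I = 46040 / 7.920 A = 5813 s.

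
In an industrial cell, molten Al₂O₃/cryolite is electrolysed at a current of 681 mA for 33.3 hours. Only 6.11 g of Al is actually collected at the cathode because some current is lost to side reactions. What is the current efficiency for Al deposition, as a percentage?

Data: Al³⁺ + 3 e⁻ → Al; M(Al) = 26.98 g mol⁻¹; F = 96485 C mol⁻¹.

Q = I·t = 0.6810 × 119880 = 81640 C; n(e⁻) = 81640/96485 = 0.8461 mol.
Theoretical n(Al) = n(e⁻)/3 = 0.2820 mol, i.e. m_theo = 0.2820 × 26.98 = 7.609 g.
Efficiency = m_actual / m_theo = 6.11 / 7.609 = 80.3 %.

80.3 %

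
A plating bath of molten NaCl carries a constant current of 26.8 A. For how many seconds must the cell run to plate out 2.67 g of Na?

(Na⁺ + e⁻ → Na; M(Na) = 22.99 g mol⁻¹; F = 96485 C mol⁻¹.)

418 s

n(Na) = m/M = 2.67 / 22.99 = 0.1161 mol.
Each Na atom requires 1 electron, so n(e⁻) = 1 × 0.1161 = 0.1161 mol.
Q = n(e⁻)·F = 0.1161 × 96485 = 11210 C.
t = Q/I = 11210 / 26.80 A = 418.1 s.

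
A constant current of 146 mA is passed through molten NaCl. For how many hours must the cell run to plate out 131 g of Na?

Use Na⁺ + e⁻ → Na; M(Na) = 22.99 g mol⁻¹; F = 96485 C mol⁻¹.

1050 h

n(Na) = m/M = 131 / 22.99 = 5.698 mol.
Each Na atom requires 1 electron, so n(e⁻) = 1 × 5.698 = 5.698 mol.
Q = n(e⁻)·F = 5.698 × 96485 = 549800 C.
t = Q/I = 549800 / 0.1460 A = 3766000 s = 1050 h.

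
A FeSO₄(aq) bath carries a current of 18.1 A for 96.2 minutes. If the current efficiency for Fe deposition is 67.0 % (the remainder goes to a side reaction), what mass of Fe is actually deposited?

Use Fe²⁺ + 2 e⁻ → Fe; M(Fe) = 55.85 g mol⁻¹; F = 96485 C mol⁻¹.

Q = I·t = 18.10 × 5772.0 = 104500 C.
n(e⁻) = 104500/96485 = 1.083 mol; theoretically n(Fe) = 1.083/2 = 0.5414 mol, m_theo = 30.24 g.
At 67.0 % efficiency, m_actual = 0.670 × 30.24 = 20.3 g.

20.3 g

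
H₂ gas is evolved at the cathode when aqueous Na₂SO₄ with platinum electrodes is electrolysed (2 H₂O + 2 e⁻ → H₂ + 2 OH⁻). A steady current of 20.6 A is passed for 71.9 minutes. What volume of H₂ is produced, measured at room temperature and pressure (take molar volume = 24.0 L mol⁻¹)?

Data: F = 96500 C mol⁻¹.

Q = I·t = 20.60 A × 4314.0 s = 88870 C.
n(e⁻) = Q/F = 88870 / 96500 = 0.9209 mol.
2 electrons are transferred per H₂ molecule, so n(H₂) = 0.9209 / 2 = 0.4605 mol.
V = n × V_m = 0.4605 × 24.0 = 11.1 L.

11.1 L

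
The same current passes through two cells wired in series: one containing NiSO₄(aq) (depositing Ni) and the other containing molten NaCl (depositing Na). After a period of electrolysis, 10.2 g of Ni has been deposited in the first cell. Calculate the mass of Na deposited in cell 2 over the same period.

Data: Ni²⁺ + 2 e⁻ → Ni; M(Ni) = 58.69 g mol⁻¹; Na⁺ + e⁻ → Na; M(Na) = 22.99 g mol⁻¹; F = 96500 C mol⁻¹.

n(Ni) = 10.2 / 58.69 = 0.1738 mol.
Since Ni²⁺ + 2 e⁻ → Ni, n(e⁻) passed = 2 × 0.1738 = 0.3476 mol.
Cells in series carry the same charge, so the same 0.3476 mol of electrons passes through cell 2.
Na⁺ + e⁻ → Na, so n(Na) = 0.3476 / 1 = 0.3476 mol.
m(Na) = 0.3476 × 22.99 = 7.99 g.

7.99 g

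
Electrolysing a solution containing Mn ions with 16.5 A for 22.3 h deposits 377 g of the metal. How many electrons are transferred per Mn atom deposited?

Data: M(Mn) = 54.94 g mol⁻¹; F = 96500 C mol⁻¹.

Q = I·t = 16.50 A × 80280 s = 1325000 C, so n(e⁻) = 1325000/96500 = 13.73 mol.
n(Mn) deposited = 377 / 54.94 = 6.862 mol.
Electrons per atom = n(e⁻)/n(Mn) = 13.73 / 6.862 = 2.00 ≈ 2, so the ion is Mn²⁺.

2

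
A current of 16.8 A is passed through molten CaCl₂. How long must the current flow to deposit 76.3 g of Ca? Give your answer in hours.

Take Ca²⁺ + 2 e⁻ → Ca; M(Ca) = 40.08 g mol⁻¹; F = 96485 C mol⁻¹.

n(Ca) = m/M = 76.3 / 40.08 = 1.904 mol.
Each Ca atom requires 2 electrons, so n(e⁻) = 2 × 1.904 = 3.807 mol.
Q = n(e⁻)·F = 3.807 × 96485 = 367400 C.
t = Q/I = 367400 / 16.80 A = 21870 s = 6.07 h.

6.07 h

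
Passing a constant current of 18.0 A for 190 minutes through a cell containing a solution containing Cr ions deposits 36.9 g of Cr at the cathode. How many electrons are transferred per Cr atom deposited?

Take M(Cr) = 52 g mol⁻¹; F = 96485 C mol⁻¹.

3

Q = I·t = 18.00 A × 11400 s = 205200 C, so n(e⁻) = 205200/96485 = 2.127 mol.
n(Cr) deposited = 36.9 / 52 = 0.7096 mol.
Electrons per atom = n(e⁻)/n(Cr) = 2.127 / 0.7096 = 3.00 ≈ 3, so the ion is Cr³⁺.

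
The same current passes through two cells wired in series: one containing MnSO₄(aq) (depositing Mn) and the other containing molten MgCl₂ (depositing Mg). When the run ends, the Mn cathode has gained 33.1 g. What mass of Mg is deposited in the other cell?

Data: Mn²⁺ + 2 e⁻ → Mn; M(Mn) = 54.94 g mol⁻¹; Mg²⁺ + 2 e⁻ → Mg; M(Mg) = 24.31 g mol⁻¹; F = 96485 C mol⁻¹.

14.6 g

n(Mn) = 33.1 / 54.94 = 0.6025 mol.
Since Mn²⁺ + 2 e⁻ → Mn, n(e⁻) passed = 2 × 0.6025 = 1.205 mol.
Cells in series carry the same charge, so the same 1.205 mol of electrons passes through cell 2.
Mg²⁺ + 2 e⁻ → Mg, so n(Mg) = 1.205 / 2 = 0.6025 mol.
m(Mg) = 0.6025 × 24.31 = 14.6 g.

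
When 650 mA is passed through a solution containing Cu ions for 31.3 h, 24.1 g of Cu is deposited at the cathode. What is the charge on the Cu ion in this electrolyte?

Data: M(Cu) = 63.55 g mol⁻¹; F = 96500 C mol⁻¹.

Q = I·t = 0.6500 A × 112680 s = 73240 C, so n(e⁻) = 73240/96500 = 0.7590 mol.
n(Cu) deposited = 24.1 / 63.55 = 0.3792 mol.
Electrons per atom = n(e⁻)/n(Cu) = 0.7590 / 0.3792 = 2.00 ≈ 2, so the ion is Cu²⁺.

+2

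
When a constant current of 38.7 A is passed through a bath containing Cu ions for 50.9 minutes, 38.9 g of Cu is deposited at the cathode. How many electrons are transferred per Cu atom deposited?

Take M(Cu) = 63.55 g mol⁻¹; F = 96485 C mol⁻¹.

Q = I·t = 38.70 A × 3054.0 s = 118200 C, so n(e⁻) = 118200/96485 = 1.225 mol.
n(Cu) deposited = 38.9 / 63.55 = 0.6121 mol.
Electrons per atom = n(e⁻)/n(Cu) = 1.225 / 0.6121 = 2.00 ≈ 2, so the ion is Cu²⁺.

2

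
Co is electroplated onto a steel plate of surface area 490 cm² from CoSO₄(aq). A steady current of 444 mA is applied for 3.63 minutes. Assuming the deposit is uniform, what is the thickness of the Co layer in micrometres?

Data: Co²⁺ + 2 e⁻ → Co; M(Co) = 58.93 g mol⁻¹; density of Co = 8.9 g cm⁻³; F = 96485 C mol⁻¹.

Q = I·t = 0.4440 × 217.80 = 96.70 C; n(e⁻) = 0.001002 mol.
n(Co) = n(e⁻)/2 = 0.0005011 mol, so m = 0.0005011 × 58.93 = 0.02953 g.
Volume = m/ρ = 0.02953 / 8.9 = 0.003318 cm³.
Thickness = V/A = 0.003318 / 490 = 6.77 × 10⁻⁶ cm = 0.0677 μm.

0.0677 μm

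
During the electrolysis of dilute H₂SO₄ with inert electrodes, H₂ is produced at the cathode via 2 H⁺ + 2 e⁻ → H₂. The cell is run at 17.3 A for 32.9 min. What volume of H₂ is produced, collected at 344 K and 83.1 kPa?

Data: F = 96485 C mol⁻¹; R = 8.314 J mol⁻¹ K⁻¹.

Q = I·t = 17.30 A × 1974.0 s = 34150 C.
n(e⁻) = Q/F = 34150 / 96485 = 0.3539 mol.
2 electrons are transferred per H₂ molecule, so n(H₂) = 0.3539 / 2 = 0.1770 mol.
V = nRT/P = (0.1770 × 8.314 × 344) / (83.1 × 10³ Pa) = 0.00609 m³ = 6.09 L.

6.09 L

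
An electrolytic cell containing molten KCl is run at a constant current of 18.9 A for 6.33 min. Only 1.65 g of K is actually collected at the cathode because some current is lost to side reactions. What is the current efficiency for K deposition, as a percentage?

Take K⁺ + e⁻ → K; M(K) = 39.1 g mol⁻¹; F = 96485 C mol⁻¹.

56.7 %

Q = I·t = 18.90 × 379.80 = 7178 C; n(e⁻) = 7178/96485 = 0.07440 mol.
Theoretical n(K) = n(e⁻)/1 = 0.07440 mol, i.e. m_theo = 0.07440 × 39.1 = 2.909 g.
Efficiency = m_actual / m_theo = 1.65 / 2.909 = 56.7 %.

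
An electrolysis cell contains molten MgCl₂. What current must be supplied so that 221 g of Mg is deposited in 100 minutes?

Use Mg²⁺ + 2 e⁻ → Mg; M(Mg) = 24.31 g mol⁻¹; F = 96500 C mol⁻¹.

n(Mg) = 221 / 24.31 = 9.091 mol.
n(e⁻) = 2 × 9.091 = 18.18 mol.
Q = n(e⁻)·F = 18.18 × 96500 = 1755000 C.
I = Q/t = 1755000 / 6000.0 s = 292 A.

292 A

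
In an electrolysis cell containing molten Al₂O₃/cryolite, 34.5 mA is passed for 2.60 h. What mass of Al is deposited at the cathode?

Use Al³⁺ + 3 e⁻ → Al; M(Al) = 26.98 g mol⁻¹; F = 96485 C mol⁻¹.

Q = I·t = 0.03450 A × 9360.0 s = 322.9 C.
n(e⁻) = Q/F = 322.9 / 96485 = 0.003347 mol.
Al³⁺ + 3 e⁻ → Al, so n(Al) = n(e⁻)/3 = 0.001116 mol.
m = n·M = 0.001116 × 26.98 = 0.0301 g.

0.0301 g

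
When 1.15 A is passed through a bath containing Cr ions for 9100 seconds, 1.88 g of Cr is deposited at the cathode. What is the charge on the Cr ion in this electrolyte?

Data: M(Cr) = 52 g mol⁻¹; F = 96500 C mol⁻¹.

Q = I·t = 1.150 A × 9100.0 s = 10460 C, so n(e⁻) = 10460/96500 = 0.1084 mol.
n(Cr) deposited = 1.88 / 52 = 0.03615 mol.
Electrons per atom = n(e⁻)/n(Cr) = 0.1084 / 0.03615 = 3.00 ≈ 3, so the ion is Cr³⁺.

+3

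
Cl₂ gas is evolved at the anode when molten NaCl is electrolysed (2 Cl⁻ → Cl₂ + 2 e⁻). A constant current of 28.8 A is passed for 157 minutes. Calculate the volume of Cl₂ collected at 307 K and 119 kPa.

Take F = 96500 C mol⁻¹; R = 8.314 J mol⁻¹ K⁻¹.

Q = I·t = 28.80 A × 9420.0 s = 271300 C.
n(e⁻) = Q/F = 271300 / 96500 = 2.811 mol.
2 electrons are transferred per Cl₂ molecule, so n(Cl₂) = 2.811 / 2 = 1.406 mol.
V = nRT/P = (1.406 × 8.314 × 307) / (119 × 10³ Pa) = 0.0302 m³ = 30.2 L.

30.2 L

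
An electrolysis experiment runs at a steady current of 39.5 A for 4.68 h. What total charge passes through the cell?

6.65 × 10⁵ C

Q = I·t = 39.50 A × 16848 s = 6.65 × 10⁵ C.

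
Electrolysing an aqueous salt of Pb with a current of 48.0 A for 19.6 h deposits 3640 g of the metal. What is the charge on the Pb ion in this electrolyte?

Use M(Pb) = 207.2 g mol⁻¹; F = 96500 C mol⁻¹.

+2

Q = I·t = 48.00 A × 70560 s = 3387000 C, so n(e⁻) = 3387000/96500 = 35.10 mol.
n(Pb) deposited = 3640 / 207.2 = 17.57 mol.
Electrons per atom = n(e⁻)/n(Pb) = 35.10 / 17.57 = 2.00 ≈ 2, so the ion is Pb²⁺.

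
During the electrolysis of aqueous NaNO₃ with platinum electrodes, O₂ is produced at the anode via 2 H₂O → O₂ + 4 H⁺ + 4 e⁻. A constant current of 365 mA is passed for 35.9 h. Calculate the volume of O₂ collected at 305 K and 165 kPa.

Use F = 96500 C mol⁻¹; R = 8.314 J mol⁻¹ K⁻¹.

1.88 L

Q = I·t = 0.3650 A × 129240 s = 47170 C.
n(e⁻) = Q/F = 47170 / 96500 = 0.4888 mol.
4 electrons are transferred per O₂ molecule, so n(O₂) = 0.4888 / 4 = 0.1222 mol.
V = nRT/P = (0.1222 × 8.314 × 305) / (165 × 10³ Pa) = 0.00188 m³ = 1.88 L.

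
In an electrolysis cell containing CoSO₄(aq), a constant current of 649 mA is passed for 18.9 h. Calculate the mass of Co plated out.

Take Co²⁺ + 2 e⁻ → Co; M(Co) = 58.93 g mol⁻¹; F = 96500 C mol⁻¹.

Q = I·t = 0.6490 A × 68040 s = 44160 C.
n(e⁻) = Q/F = 44160 / 96500 = 0.4576 mol.
Co²⁺ + 2 e⁻ → Co, so n(Co) = n(e⁻)/2 = 0.2288 mol.
m = n·M = 0.2288 × 58.93 = 13.5 g.

13.5 g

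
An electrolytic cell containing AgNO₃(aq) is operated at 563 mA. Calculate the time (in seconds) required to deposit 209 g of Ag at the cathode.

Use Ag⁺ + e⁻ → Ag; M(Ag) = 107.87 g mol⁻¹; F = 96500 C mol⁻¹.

3.32 × 10⁵ s

n(Ag) = m/M = 209 / 107.87 = 1.938 mol.
Each Ag atom requires 1 electron, so n(e⁻) = 1 × 1.938 = 1.938 mol.
Q = n(e⁻)·F = 1.938 × 96500 = 187000 C.
t = Q/I = 187000 / 0.5630 A = 332100 s.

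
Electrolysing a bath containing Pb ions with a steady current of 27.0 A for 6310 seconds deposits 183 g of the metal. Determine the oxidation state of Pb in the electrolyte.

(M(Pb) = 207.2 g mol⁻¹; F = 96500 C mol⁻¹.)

Q = I·t = 27.00 A × 6310.0 s = 170400 C, so n(e⁻) = 170400/96500 = 1.765 mol.
n(Pb) deposited = 183 / 207.2 = 0.8832 mol.
Electrons per atom = n(e⁻)/n(Pb) = 1.765 / 0.8832 = 2.00 ≈ 2, so the ion is Pb²⁺.

+2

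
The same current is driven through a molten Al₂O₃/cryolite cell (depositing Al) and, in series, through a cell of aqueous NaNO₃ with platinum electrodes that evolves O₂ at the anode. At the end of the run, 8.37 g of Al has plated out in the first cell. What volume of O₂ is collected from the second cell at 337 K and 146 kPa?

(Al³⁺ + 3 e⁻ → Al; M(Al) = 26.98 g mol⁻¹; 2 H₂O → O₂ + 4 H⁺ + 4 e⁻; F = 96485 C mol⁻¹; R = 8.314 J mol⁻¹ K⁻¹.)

n(Al) = 8.37 / 26.98 = 0.3102 mol, so n(e⁻) = 3 × 0.3102 = 0.9307 mol.
The cells are in series, so the same 0.9307 mol of electrons passes through the second cell.
2 H₂O → O₂ + 4 H⁺ + 4 e⁻ — 4 mol e⁻ per mol O₂, so n(O₂) = 0.9307/4 = 0.2327 mol.
V = nRT/P = (0.2327 × 8.314 × 337) / (146 × 10³) = 0.00447 m³ = 4.47 L.

4.47 L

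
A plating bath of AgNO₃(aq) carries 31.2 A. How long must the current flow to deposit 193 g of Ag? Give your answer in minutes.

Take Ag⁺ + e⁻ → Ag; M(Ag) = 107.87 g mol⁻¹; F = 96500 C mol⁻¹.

n(Ag) = m/M = 193 / 107.87 = 1.789 mol.
Each Ag atom requires 1 electron, so n(e⁻) = 1 × 1.789 = 1.789 mol.
Q = n(e⁻)·F = 1.789 × 96500 = 172700 C.
t = Q/I = 172700 / 31.20 A = 5534 s = 92.2 min.

92.2 min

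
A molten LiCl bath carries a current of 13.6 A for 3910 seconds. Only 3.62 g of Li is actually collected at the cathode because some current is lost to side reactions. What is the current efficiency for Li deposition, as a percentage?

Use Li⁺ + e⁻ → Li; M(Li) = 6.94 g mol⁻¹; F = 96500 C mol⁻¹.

94.7 %

Q = I·t = 13.60 × 3910.0 = 53180 C; n(e⁻) = 53180/96500 = 0.5510 mol.
Theoretical n(Li) = n(e⁻)/1 = 0.5510 mol, i.e. m_theo = 0.5510 × 6.94 = 3.824 g.
Efficiency = m_actual / m_theo = 3.62 / 3.824 = 94.7 %.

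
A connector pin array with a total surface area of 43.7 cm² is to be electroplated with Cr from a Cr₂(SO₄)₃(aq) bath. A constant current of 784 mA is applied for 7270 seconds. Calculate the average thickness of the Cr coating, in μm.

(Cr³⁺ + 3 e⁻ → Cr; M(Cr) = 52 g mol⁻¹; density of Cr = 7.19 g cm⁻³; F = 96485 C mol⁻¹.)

Q = I·t = 0.7840 × 7270.0 = 5700 C; n(e⁻) = 0.05907 mol.
n(Cr) = n(e⁻)/3 = 0.01969 mol, so m = 0.01969 × 52 = 1.024 g.
Volume = m/ρ = 1.024 / 7.19 = 0.1424 cm³.
Thickness = V/A = 0.1424 / 43.7 = 0.00326 cm = 32.6 μm.

32.6 μm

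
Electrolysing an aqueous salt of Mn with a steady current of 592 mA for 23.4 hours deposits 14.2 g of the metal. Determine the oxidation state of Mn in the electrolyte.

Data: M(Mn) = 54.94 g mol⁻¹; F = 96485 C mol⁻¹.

+2

Q = I·t = 0.5920 A × 84240 s = 49870 C, so n(e⁻) = 49870/96485 = 0.5169 mol.
n(Mn) deposited = 14.2 / 54.94 = 0.2585 mol.
Electrons per atom = n(e⁻)/n(Mn) = 0.5169 / 0.2585 = 2.00 ≈ 2, so the ion is Mn²⁺.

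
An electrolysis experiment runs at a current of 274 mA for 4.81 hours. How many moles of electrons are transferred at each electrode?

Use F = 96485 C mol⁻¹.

0.0492 mol

Q = I·t = 0.2740 A × 17316 s = 4745 C.
n(e⁻) = Q/F = 4745 / 96485 = 0.0492 mol.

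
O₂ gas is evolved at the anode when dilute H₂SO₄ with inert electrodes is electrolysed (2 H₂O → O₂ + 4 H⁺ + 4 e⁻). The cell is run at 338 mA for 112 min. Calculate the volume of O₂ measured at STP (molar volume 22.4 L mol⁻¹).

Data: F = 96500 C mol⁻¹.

0.132 L

Q = I·t = 0.3380 A × 6720.0 s = 2271 C.
n(e⁻) = Q/F = 2271 / 96500 = 0.02354 mol.
4 electrons are transferred per O₂ molecule, so n(O₂) = 0.02354 / 4 = 0.005884 mol.
V = n × V_m = 0.005884 × 22.4 = 0.132 L.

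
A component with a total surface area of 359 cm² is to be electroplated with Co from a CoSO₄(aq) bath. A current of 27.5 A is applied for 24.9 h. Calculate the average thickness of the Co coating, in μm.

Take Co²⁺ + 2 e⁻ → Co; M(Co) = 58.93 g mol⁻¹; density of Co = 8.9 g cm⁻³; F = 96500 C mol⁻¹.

2360 μm

Q = I·t = 27.50 × 89640 = 2465000 C; n(e⁻) = 25.55 mol.
n(Co) = n(e⁻)/2 = 12.77 mol, so m = 12.77 × 58.93 = 752.7 g.
Volume = m/ρ = 752.7 / 8.9 = 84.57 cm³.
Thickness = V/A = 84.57 / 359 = 0.236 cm = 2360 μm.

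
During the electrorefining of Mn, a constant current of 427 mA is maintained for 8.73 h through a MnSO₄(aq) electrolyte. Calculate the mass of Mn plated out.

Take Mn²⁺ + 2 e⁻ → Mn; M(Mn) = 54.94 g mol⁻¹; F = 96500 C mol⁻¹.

Q = I·t = 0.4270 A × 31428 s = 13420 C.
n(e⁻) = Q/F = 13420 / 96500 = 0.1391 mol.
Mn²⁺ + 2 e⁻ → Mn, so n(Mn) = n(e⁻)/2 = 0.06953 mol.
m = n·M = 0.06953 × 54.94 = 3.82 g.

3.82 g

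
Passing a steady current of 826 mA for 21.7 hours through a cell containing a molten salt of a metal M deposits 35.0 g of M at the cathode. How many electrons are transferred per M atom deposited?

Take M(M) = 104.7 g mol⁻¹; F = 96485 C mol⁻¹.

2

Q = I·t = 0.8260 A × 78120 s = 64530 C, so n(e⁻) = 64530/96485 = 0.6688 mol.
n(M) deposited = 35.0 / 104.7 = 0.3343 mol.
Electrons per atom = n(e⁻)/n(M) = 0.6688 / 0.3343 = 2.00 ≈ 2, so the ion is M²⁺.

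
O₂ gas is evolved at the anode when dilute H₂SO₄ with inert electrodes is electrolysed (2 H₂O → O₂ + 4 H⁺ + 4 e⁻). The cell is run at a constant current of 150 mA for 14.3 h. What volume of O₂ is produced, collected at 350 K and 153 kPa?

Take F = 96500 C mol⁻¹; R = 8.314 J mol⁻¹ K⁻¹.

Q = I·t = 0.1500 A × 51480 s = 7722 C.
n(e⁻) = Q/F = 7722 / 96500 = 0.08002 mol.
4 electrons are transferred per O₂ molecule, so n(O₂) = 0.08002 / 4 = 0.02001 mol.
V = nRT/P = (0.02001 × 8.314 × 350) / (153 × 10³ Pa) = 3.80 × 10⁻⁴ m³ = 0.380 L.

0.380 L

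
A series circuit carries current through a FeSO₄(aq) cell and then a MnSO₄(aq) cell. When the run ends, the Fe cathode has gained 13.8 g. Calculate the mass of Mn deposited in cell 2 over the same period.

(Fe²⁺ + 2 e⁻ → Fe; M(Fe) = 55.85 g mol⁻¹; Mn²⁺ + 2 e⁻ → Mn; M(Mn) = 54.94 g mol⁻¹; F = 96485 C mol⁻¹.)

n(Fe) = 13.8 / 55.85 = 0.2471 mol.
Since Fe²⁺ + 2 e⁻ → Fe, n(e⁻) passed = 2 × 0.2471 = 0.4942 mol.
Cells in series carry the same charge, so the same 0.4942 mol of electrons passes through cell 2.
Mn²⁺ + 2 e⁻ → Mn, so n(Mn) = 0.4942 / 2 = 0.2471 mol.
m(Mn) = 0.2471 × 54.94 = 13.6 g.

13.6 g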